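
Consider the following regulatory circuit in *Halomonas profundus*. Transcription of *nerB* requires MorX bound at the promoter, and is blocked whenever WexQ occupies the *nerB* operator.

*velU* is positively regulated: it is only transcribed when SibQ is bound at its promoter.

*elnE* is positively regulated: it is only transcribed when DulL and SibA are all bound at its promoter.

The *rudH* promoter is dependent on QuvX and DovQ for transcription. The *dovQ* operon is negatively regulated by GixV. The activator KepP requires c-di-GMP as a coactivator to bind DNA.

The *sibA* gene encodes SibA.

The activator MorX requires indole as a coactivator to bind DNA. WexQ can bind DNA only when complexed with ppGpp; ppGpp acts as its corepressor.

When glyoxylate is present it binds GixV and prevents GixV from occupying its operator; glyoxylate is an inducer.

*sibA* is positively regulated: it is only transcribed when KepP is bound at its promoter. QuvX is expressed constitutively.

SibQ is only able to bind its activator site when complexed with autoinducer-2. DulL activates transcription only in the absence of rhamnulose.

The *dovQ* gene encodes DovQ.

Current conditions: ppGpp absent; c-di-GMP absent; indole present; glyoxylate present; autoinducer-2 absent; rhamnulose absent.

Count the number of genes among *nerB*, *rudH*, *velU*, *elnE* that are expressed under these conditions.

2

ppGpp is absent, so WexQ is inactive.
Indole is present, so MorX is active.
No repressor is bound and MorX is active, so *nerB* is transcribed.
→ *nerB* is ON.
QuvX is produced constitutively and is active.
Glyoxylate is present, so GixV is inactive.
With no repressor bound, *dovQ* is transcribed.
So DovQ is produced and active.
No repressor is bound and QuvX and DovQ are active, so *rudH* is transcribed.
→ *rudH* is ON.
Autoinducer-2 is absent, so SibQ is inactive.
Required activator SibQ is absent, so *velU* is not transcribed.
→ *velU* is OFF.
Rhamnulose is absent, so DulL is active.
c-di-GMP is absent, so KepP is inactive.
Required activator KepP is absent, so *sibA* is not transcribed.
So SibA is not produced.
Required activator SibA is absent, so *elnE* is not transcribed.
→ *elnE* is OFF.
2 of the 4 genes are transcribed.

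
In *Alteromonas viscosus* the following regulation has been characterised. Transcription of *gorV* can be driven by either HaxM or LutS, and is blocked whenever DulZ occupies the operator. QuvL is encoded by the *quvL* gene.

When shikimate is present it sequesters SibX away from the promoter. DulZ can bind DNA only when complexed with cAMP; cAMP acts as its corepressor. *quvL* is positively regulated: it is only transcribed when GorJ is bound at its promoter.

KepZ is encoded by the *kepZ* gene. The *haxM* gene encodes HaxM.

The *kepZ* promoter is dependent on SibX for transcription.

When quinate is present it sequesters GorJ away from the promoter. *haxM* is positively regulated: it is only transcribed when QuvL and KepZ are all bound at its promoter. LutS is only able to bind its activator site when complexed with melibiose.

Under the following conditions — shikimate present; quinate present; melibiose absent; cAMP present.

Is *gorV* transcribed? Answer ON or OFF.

Quinate is present, so GorJ is inactive.
Required activator GorJ is absent, so *quvL* is not transcribed.
So QuvL is not produced.
Shikimate is present, so SibX is inactive.
Required activator SibX is absent, so *kepZ* is not transcribed.
So KepZ is not produced.
Required activator QuvL is absent, so *haxM* is not transcribed.
So HaxM is not produced.
cAMP is present, so DulZ is active.
Melibiose is absent, so LutS is inactive.
With repressor DulZ bound, *gorV* is not transcribed.

OFF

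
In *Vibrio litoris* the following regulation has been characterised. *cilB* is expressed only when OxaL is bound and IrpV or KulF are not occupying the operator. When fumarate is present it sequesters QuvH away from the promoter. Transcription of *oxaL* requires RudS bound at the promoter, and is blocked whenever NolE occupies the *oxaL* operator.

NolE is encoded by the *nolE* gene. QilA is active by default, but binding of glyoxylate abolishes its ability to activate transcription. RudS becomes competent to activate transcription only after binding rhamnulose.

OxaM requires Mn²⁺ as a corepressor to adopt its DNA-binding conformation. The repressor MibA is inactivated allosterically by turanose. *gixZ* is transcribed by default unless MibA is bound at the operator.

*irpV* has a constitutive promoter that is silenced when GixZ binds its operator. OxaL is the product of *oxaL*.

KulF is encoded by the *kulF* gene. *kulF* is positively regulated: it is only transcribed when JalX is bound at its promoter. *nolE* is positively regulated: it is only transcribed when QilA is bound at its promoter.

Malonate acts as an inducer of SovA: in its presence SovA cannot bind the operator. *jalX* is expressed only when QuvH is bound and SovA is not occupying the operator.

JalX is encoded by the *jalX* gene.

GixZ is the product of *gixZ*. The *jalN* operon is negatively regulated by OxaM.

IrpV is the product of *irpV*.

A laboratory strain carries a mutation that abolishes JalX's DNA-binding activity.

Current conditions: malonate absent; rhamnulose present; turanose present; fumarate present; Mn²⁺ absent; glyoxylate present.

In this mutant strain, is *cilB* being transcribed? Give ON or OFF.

Turanose is present, so MibA is inactive.
With no repressor bound, *gixZ* is transcribed.
So GixZ is produced and active.
With repressor GixZ bound, *irpV* is not transcribed.
So IrpV is not produced.
JalX is non-functional in this strain, so it has no effect.
Required activator JalX is absent, so *kulF* is not transcribed.
So KulF is not produced.
Rhamnulose is present, so RudS is active.
Glyoxylate is present, so QilA is inactive.
Required activator QilA is absent, so *nolE* is not transcribed.
So NolE is not produced.
No repressor is bound and RudS is active, so *oxaL* is transcribed.
So OxaL is produced and active.
No repressor is bound and OxaL is active, so *cilB* is transcribed.

ON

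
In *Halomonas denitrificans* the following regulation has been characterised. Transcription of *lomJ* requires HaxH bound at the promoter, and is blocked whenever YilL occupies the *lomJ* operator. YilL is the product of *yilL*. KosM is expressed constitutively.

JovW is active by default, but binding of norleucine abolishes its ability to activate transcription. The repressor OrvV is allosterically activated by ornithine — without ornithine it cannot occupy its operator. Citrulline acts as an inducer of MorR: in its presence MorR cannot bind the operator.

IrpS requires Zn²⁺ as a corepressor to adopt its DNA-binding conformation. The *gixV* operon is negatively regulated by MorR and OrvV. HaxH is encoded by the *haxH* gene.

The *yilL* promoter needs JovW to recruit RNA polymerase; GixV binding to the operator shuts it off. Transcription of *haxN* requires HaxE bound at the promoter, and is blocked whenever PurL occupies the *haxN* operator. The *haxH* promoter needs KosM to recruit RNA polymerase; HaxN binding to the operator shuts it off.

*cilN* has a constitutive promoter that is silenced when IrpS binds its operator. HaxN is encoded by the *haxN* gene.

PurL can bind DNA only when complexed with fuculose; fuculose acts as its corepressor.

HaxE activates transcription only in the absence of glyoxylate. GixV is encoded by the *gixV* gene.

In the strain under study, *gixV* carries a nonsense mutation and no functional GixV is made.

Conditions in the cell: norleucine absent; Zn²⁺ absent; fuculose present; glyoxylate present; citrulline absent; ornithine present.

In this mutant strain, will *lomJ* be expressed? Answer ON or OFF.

GixV is non-functional in this strain, so it has no effect.
Norleucine is absent, so JovW is active.
No repressor is bound and JovW is active, so *yilL* is transcribed.
So YilL is produced and active.
KosM is produced constitutively and is active.
Glyoxylate is present, so HaxE is inactive.
Fuculose is present, so PurL is active.
With repressor PurL bound, *haxN* is not transcribed.
So HaxN is not produced.
No repressor is bound and KosM is active, so *haxH* is transcribed.
So HaxH is produced and active.
With repressor YilL bound, *lomJ* is not transcribed.

OFF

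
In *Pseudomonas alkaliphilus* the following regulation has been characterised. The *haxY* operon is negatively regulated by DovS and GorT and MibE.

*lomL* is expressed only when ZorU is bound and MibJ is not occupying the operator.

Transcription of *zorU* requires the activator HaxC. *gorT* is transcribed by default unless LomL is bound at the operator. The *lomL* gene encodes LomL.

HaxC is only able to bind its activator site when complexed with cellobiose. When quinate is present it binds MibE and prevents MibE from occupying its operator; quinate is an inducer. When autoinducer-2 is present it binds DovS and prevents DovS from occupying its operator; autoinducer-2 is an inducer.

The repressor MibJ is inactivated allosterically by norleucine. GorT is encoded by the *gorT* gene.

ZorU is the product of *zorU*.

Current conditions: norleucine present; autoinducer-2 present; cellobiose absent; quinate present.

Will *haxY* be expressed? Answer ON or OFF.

Autoinducer-2 is present, so DovS is inactive.
Norleucine is present, so MibJ is inactive.
Cellobiose is absent, so HaxC is inactive.
Required activator HaxC is absent, so *zorU* is not transcribed.
So ZorU is not produced.
Required activator ZorU is absent, so *lomL* is not transcribed.
So LomL is not produced.
With no repressor bound, *gorT* is transcribed.
So GorT is produced and active.
Quinate is present, so MibE is inactive.
With repressor GorT bound, *haxY* is not transcribed.

OFF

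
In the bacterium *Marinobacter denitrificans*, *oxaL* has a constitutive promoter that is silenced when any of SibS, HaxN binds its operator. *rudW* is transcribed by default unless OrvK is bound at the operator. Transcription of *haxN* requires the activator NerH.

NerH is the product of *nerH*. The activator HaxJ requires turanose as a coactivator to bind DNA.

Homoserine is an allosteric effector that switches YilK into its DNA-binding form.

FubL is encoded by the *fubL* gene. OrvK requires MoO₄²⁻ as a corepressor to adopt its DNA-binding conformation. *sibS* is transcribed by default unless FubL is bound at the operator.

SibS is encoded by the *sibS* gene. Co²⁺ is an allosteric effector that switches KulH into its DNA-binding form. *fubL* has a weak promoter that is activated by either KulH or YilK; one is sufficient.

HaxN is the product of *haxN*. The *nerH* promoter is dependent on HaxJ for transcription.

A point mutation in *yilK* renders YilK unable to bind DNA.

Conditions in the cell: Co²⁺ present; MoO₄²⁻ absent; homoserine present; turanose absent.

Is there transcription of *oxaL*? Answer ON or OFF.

Co²⁺ is present, so KulH is active.
YilK is non-functional in this strain, so it has no effect.
Activator KulH is present, so *fubL* is transcribed.
So FubL is produced and active.
With repressor FubL bound, *sibS* is not transcribed.
So SibS is not produced.
Turanose is absent, so HaxJ is inactive.
Required activator HaxJ is absent, so *nerH* is not transcribed.
So NerH is not produced.
Required activator NerH is absent, so *haxN* is not transcribed.
So HaxN is not produced.
With no repressor bound, *oxaL* is transcribed.

ON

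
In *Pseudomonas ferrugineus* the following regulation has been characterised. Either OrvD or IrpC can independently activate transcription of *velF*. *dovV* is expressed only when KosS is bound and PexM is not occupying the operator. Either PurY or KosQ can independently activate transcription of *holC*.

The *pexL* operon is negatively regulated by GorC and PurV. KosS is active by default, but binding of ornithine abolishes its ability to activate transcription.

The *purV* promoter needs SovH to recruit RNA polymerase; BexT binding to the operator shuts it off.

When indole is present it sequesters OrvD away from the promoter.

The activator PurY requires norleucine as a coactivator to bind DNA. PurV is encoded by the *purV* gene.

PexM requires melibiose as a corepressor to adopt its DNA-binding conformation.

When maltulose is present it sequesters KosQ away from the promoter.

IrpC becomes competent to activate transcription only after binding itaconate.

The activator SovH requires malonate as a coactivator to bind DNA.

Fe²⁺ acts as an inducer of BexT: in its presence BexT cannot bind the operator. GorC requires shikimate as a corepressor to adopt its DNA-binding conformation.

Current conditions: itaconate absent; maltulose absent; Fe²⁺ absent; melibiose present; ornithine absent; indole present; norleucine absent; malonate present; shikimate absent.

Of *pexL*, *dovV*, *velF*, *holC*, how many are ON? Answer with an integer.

2

Shikimate is absent, so GorC is inactive.
Fe²⁺ is absent, so BexT is active.
Malonate is present, so SovH is active.
With repressor BexT bound, *purV* is not transcribed.
So PurV is not produced.
With no repressor bound, *pexL* is transcribed.
→ *pexL* is ON.
Ornithine is absent, so KosS is active.
Melibiose is present, so PexM is active.
With repressor PexM bound, *dovV* is not transcribed.
→ *dovV* is OFF.
Indole is present, so OrvD is inactive.
Itaconate is absent, so IrpC is inactive.
No activator is available at the *velF* promoter, so *velF* is not transcribed.
→ *velF* is OFF.
Norleucine is absent, so PurY is inactive.
Maltulose is absent, so KosQ is active.
Activator KosQ is present, so *holC* is transcribed.
→ *holC* is ON.
2 of the 4 genes are transcribed.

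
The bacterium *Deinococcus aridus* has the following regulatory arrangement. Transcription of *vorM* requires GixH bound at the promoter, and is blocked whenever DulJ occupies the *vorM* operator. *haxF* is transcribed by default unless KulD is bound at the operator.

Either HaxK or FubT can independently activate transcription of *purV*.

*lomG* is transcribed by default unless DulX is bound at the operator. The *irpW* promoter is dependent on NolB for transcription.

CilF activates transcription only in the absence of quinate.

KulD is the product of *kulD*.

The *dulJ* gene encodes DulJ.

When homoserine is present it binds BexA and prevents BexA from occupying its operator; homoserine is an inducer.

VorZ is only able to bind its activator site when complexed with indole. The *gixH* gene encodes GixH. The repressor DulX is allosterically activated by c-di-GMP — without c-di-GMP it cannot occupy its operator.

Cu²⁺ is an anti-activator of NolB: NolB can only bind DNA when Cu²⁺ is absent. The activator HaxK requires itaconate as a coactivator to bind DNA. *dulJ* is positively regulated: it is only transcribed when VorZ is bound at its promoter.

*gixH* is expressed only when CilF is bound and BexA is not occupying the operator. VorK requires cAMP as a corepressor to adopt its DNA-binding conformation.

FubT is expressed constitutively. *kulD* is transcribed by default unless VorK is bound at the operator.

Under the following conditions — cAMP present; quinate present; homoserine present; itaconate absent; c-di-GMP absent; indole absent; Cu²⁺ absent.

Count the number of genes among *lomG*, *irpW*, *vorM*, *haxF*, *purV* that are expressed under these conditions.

4

c-di-GMP is absent, so DulX is inactive.
With no repressor bound, *lomG* is transcribed.
→ *lomG* is ON.
Cu²⁺ is absent, so NolB is active.
No repressor is bound and NolB is active, so *irpW* is transcribed.
→ *irpW* is ON.
Indole is absent, so VorZ is inactive.
Required activator VorZ is absent, so *dulJ* is not transcribed.
So DulJ is not produced.
Quinate is present, so CilF is inactive.
Homoserine is present, so BexA is inactive.
Required activator CilF is absent, so *gixH* is not transcribed.
So GixH is not produced.
Required activator GixH is absent, so *vorM* is not transcribed.
→ *vorM* is OFF.
cAMP is present, so VorK is active.
With repressor VorK bound, *kulD* is not transcribed.
So KulD is not produced.
With no repressor bound, *haxF* is transcribed.
→ *haxF* is ON.
Itaconate is absent, so HaxK is inactive.
FubT is produced constitutively and is active.
Activator FubT is present, so *purV* is transcribed.
→ *purV* is ON.
4 of the 5 genes are transcribed.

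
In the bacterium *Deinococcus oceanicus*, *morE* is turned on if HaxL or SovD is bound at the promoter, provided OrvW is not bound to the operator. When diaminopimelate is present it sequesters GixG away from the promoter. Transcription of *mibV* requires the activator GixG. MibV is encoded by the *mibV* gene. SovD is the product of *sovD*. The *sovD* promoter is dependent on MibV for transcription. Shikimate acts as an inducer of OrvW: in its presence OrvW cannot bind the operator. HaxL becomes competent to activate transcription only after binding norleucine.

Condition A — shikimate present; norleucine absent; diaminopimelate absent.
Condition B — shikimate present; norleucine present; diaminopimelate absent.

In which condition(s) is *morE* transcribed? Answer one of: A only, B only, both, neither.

Condition A:
Shikimate is present, so OrvW is inactive.
Norleucine is absent, so HaxL is inactive.
Diaminopimelate is absent, so GixG is active.
No repressor is bound and GixG is active, so *mibV* is transcribed.
So MibV is produced and active.
No repressor is bound and MibV is active, so *sovD* is transcribed.
So SovD is produced and active.
Activator SovD is present, so *morE* is transcribed.
→ *morE* is ON in A.
Condition B:
Shikimate is present, so OrvW is inactive.
Norleucine is present, so HaxL is active.
Diaminopimelate is absent, so GixG is active.
No repressor is bound and GixG is active, so *mibV* is transcribed.
So MibV is produced and active.
No repressor is bound and MibV is active, so *sovD* is transcribed.
So SovD is produced and active.
Activator HaxL is present, so *morE* is transcribed.
→ *morE* is ON in B.

both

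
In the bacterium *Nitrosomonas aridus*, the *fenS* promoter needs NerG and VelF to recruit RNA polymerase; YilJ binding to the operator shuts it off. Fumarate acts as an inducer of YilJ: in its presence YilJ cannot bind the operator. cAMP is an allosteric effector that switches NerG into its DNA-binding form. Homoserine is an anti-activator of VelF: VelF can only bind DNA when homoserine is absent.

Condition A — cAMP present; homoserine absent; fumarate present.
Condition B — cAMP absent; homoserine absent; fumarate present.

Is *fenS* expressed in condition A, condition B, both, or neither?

Condition A:
cAMP is present, so NerG is active.
Homoserine is absent, so VelF is active.
Fumarate is present, so YilJ is inactive.
No repressor is bound and NerG and VelF are active, so *fenS* is transcribed.
→ *fenS* is ON in A.
Condition B:
cAMP is absent, so NerG is inactive.
Homoserine is absent, so VelF is active.
Fumarate is present, so YilJ is inactive.
Required activator NerG is absent, so *fenS* is not transcribed.
→ *fenS* is OFF in B.

A only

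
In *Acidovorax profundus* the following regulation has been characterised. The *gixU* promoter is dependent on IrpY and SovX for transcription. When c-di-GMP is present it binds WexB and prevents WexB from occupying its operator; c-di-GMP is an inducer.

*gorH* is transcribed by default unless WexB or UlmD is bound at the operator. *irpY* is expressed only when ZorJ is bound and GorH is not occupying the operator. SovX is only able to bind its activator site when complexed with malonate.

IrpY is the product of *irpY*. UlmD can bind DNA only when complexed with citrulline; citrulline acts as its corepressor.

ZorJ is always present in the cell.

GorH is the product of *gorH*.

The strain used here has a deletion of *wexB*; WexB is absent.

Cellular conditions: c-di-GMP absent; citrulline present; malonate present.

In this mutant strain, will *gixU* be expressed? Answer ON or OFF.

ON

WexB is non-functional in this strain, so it has no effect.
Citrulline is present, so UlmD is active.
With repressor UlmD bound, *gorH* is not transcribed.
So GorH is not produced.
ZorJ is produced constitutively and is active.
No repressor is bound and ZorJ is active, so *irpY* is transcribed.
So IrpY is produced and active.
Malonate is present, so SovX is active.
No repressor is bound and IrpY and SovX are active, so *gixU* is transcribed.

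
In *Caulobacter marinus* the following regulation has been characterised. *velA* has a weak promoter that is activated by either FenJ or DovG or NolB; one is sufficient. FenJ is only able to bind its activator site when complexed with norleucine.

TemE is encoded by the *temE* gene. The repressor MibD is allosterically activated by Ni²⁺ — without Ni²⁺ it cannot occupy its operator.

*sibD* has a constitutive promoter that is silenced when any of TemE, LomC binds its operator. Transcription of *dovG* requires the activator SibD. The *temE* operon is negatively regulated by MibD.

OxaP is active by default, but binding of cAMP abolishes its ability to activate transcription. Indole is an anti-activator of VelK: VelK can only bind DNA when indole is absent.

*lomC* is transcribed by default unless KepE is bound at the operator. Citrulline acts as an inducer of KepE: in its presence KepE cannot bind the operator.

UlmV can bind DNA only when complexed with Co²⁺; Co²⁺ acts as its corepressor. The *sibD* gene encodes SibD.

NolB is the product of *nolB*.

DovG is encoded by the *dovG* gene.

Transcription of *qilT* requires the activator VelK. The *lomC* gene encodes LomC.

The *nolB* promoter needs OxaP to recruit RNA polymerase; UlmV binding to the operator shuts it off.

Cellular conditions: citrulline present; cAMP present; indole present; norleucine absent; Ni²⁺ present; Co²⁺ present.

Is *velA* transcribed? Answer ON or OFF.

Norleucine is absent, so FenJ is inactive.
Ni²⁺ is present, so MibD is active.
With repressor MibD bound, *temE* is not transcribed.
So TemE is not produced.
Citrulline is present, so KepE is inactive.
With no repressor bound, *lomC* is transcribed.
So LomC is produced and active.
With repressor LomC bound, *sibD* is not transcribed.
So SibD is not produced.
Required activator SibD is absent, so *dovG* is not transcribed.
So DovG is not produced.
cAMP is present, so OxaP is inactive.
Co²⁺ is present, so UlmV is active.
With repressor UlmV bound, *nolB* is not transcribed.
So NolB is not produced.
No activator is available at the *velA* promoter, so *velA* is not transcribed.

OFF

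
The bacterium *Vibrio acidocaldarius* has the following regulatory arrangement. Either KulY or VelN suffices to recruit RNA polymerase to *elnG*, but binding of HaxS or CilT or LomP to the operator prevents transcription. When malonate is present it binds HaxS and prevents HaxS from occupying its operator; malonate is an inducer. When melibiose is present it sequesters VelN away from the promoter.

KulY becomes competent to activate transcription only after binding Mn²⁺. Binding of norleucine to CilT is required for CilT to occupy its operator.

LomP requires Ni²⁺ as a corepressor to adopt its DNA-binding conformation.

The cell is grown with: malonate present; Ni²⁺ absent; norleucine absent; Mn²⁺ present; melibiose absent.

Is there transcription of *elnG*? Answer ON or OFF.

ON

Mn²⁺ is present, so KulY is active.
Malonate is present, so HaxS is inactive.
Norleucine is absent, so CilT is inactive.
Ni²⁺ is absent, so LomP is inactive.
Melibiose is absent, so VelN is active.
Activator KulY is present, so *elnG* is transcribed.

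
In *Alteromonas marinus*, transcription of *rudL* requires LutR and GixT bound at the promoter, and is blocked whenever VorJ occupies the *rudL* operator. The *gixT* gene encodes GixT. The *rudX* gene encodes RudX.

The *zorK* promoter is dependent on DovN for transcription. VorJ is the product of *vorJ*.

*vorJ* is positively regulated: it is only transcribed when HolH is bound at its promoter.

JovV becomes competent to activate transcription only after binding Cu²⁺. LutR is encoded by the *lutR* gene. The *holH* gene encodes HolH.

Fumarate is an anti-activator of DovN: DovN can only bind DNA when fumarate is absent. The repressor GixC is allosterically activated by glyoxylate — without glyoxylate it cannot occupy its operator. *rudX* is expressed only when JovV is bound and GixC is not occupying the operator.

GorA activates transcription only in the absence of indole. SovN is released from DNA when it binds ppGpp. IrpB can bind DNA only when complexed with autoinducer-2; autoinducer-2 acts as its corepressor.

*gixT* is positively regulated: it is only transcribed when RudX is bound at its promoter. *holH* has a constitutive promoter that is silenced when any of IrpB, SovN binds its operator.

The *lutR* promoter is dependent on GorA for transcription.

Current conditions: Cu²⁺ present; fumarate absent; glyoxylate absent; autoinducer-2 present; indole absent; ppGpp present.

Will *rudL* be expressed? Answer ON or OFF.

Autoinducer-2 is present, so IrpB is active.
ppGpp is present, so SovN is inactive.
With repressor IrpB bound, *holH* is not transcribed.
So HolH is not produced.
Required activator HolH is absent, so *vorJ* is not transcribed.
So VorJ is not produced.
Indole is absent, so GorA is active.
No repressor is bound and GorA is active, so *lutR* is transcribed.
So LutR is produced and active.
Glyoxylate is absent, so GixC is inactive.
Cu²⁺ is present, so JovV is active.
No repressor is bound and JovV is active, so *rudX* is transcribed.
So RudX is produced and active.
No repressor is bound and RudX is active, so *gixT* is transcribed.
So GixT is produced and active.
No repressor is bound and LutR and GixT are active, so *rudL* is transcribed.

ON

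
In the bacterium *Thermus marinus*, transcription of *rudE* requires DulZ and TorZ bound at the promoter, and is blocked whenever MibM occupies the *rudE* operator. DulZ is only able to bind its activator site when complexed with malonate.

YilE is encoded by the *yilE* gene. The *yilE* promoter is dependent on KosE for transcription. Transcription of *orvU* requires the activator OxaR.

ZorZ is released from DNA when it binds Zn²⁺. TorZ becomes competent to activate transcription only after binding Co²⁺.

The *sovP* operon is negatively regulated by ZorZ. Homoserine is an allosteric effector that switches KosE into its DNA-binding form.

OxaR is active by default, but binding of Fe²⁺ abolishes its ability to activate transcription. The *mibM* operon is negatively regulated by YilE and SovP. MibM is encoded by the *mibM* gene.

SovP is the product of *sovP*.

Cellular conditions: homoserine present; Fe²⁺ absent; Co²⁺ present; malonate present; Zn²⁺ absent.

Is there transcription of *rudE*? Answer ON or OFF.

ON

Homoserine is present, so KosE is active.
No repressor is bound and KosE is active, so *yilE* is transcribed.
So YilE is produced and active.
Zn²⁺ is absent, so ZorZ is active.
With repressor ZorZ bound, *sovP* is not transcribed.
So SovP is not produced.
With repressor YilE bound, *mibM* is not transcribed.
So MibM is not produced.
Malonate is present, so DulZ is active.
Co²⁺ is present, so TorZ is active.
No repressor is bound and DulZ and TorZ are active, so *rudE* is transcribed.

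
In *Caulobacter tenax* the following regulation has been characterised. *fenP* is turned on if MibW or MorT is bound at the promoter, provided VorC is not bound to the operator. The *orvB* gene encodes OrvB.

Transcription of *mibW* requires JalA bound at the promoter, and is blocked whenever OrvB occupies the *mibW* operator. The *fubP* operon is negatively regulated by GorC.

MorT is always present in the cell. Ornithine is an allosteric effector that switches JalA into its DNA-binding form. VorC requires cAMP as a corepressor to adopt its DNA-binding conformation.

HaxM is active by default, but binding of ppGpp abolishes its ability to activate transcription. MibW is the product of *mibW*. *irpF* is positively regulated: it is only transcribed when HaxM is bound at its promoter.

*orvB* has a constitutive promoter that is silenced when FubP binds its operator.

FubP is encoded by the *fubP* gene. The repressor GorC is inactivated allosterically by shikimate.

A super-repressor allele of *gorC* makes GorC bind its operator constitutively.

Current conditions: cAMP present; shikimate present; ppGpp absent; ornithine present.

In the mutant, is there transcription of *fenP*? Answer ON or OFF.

GorC is constitutively active in this strain.
With repressor GorC bound, *fubP* is not transcribed.
So FubP is not produced.
With no repressor bound, *orvB* is transcribed.
So OrvB is produced and active.
Ornithine is present, so JalA is active.
With repressor OrvB bound, *mibW* is not transcribed.
So MibW is not produced.
MorT is produced constitutively and is active.
cAMP is present, so VorC is active.
With repressor VorC bound, *fenP* is not transcribed.

OFF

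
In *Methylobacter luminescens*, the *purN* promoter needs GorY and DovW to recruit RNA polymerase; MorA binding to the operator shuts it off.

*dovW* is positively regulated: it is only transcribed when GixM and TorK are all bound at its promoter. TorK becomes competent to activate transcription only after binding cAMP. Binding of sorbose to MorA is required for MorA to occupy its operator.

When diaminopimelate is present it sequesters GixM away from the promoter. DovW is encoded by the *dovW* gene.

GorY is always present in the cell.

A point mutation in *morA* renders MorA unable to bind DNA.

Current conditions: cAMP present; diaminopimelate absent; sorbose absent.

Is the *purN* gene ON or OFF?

MorA is non-functional in this strain, so it has no effect.
GorY is produced constitutively and is active.
Diaminopimelate is absent, so GixM is active.
cAMP is present, so TorK is active.
No repressor is bound and GixM and TorK are active, so *dovW* is transcribed.
So DovW is produced and active.
No repressor is bound and GorY and DovW are active, so *purN* is transcribed.

ON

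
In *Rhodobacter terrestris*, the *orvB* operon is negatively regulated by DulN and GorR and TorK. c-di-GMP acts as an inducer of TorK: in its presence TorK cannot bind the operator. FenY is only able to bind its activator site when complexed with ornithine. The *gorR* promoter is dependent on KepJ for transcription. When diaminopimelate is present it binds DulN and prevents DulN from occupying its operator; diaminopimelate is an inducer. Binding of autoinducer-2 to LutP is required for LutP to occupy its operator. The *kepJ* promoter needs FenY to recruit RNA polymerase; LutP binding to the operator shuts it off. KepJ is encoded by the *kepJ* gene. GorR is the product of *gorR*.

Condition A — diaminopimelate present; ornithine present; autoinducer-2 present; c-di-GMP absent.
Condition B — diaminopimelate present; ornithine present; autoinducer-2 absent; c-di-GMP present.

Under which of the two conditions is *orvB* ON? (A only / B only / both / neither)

Condition A:
Diaminopimelate is present, so DulN is inactive.
Ornithine is present, so FenY is active.
Autoinducer-2 is present, so LutP is active.
With repressor LutP bound, *kepJ* is not transcribed.
So KepJ is not produced.
Required activator KepJ is absent, so *gorR* is not transcribed.
So GorR is not produced.
c-di-GMP is absent, so TorK is active.
With repressor TorK bound, *orvB* is not transcribed.
→ *orvB* is OFF in A.
Condition B:
Diaminopimelate is present, so DulN is inactive.
Ornithine is present, so FenY is active.
Autoinducer-2 is absent, so LutP is inactive.
No repressor is bound and FenY is active, so *kepJ* is transcribed.
So KepJ is produced and active.
No repressor is bound and KepJ is active, so *gorR* is transcribed.
So GorR is produced and active.
c-di-GMP is present, so TorK is inactive.
With repressor GorR bound, *orvB* is not transcribed.
→ *orvB* is OFF in B.

neither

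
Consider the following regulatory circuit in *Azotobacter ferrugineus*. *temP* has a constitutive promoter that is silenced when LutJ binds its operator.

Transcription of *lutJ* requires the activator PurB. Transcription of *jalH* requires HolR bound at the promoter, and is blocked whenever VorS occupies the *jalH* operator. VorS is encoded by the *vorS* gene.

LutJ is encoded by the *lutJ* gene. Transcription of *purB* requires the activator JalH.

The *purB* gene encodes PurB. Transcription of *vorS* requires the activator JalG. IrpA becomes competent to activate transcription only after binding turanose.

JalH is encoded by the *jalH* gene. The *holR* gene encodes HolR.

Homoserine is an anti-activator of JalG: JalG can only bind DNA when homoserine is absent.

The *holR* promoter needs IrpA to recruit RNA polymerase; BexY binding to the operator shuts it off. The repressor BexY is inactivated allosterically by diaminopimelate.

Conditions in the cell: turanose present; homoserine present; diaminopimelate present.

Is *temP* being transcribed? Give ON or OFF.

Turanose is present, so IrpA is active.
Diaminopimelate is present, so BexY is inactive.
No repressor is bound and IrpA is active, so *holR* is transcribed.
So HolR is produced and active.
Homoserine is present, so JalG is inactive.
Required activator JalG is absent, so *vorS* is not transcribed.
So VorS is not produced.
No repressor is bound and HolR is active, so *jalH* is transcribed.
So JalH is produced and active.
No repressor is bound and JalH is active, so *purB* is transcribed.
So PurB is produced and active.
No repressor is bound and PurB is active, so *lutJ* is transcribed.
So LutJ is produced and active.
With repressor LutJ bound, *temP* is not transcribed.

OFF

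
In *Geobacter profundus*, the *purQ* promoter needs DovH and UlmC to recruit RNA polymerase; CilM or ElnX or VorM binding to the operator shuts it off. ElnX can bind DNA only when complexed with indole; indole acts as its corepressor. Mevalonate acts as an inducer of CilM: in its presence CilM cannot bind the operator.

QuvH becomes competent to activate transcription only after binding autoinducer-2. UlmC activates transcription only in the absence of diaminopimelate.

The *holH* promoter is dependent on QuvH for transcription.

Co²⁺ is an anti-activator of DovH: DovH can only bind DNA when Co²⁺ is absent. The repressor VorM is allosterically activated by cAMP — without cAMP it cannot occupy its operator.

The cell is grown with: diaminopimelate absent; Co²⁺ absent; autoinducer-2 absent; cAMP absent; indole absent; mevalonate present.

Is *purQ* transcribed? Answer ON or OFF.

ON

Mevalonate is present, so CilM is inactive.
Co²⁺ is absent, so DovH is active.
Indole is absent, so ElnX is inactive.
Diaminopimelate is absent, so UlmC is active.
cAMP is absent, so VorM is inactive.
No repressor is bound and DovH and UlmC are active, so *purQ* is transcribed.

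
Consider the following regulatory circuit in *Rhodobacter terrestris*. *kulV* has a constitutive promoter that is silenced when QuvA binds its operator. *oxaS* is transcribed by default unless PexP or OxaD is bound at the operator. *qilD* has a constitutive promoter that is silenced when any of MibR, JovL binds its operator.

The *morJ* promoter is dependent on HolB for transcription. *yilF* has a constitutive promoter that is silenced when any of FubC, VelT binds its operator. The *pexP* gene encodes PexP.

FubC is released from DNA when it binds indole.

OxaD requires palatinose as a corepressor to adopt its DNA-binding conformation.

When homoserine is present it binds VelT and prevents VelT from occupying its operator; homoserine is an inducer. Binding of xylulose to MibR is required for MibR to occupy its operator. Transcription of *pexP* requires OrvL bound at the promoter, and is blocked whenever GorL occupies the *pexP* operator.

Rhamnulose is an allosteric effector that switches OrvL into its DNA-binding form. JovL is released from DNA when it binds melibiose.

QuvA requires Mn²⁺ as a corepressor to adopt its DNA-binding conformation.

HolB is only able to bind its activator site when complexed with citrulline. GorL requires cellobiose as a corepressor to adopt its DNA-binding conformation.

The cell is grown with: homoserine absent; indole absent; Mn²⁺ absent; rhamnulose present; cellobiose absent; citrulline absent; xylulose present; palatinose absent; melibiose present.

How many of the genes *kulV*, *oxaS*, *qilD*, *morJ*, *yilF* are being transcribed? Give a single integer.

Mn²⁺ is absent, so QuvA is inactive.
With no repressor bound, *kulV* is transcribed.
→ *kulV* is ON.
Rhamnulose is present, so OrvL is active.
Cellobiose is absent, so GorL is inactive.
No repressor is bound and OrvL is active, so *pexP* is transcribed.
So PexP is produced and active.
Palatinose is absent, so OxaD is inactive.
With repressor PexP bound, *oxaS* is not transcribed.
→ *oxaS* is OFF.
Xylulose is present, so MibR is active.
Melibiose is present, so JovL is inactive.
With repressor MibR bound, *qilD* is not transcribed.
→ *qilD* is OFF.
Citrulline is absent, so HolB is inactive.
Required activator HolB is absent, so *morJ* is not transcribed.
→ *morJ* is OFF.
Indole is absent, so FubC is active.
Homoserine is absent, so VelT is active.
With repressor FubC bound, *yilF* is not transcribed.
→ *yilF* is OFF.
1 of the 5 genes is transcribed.

1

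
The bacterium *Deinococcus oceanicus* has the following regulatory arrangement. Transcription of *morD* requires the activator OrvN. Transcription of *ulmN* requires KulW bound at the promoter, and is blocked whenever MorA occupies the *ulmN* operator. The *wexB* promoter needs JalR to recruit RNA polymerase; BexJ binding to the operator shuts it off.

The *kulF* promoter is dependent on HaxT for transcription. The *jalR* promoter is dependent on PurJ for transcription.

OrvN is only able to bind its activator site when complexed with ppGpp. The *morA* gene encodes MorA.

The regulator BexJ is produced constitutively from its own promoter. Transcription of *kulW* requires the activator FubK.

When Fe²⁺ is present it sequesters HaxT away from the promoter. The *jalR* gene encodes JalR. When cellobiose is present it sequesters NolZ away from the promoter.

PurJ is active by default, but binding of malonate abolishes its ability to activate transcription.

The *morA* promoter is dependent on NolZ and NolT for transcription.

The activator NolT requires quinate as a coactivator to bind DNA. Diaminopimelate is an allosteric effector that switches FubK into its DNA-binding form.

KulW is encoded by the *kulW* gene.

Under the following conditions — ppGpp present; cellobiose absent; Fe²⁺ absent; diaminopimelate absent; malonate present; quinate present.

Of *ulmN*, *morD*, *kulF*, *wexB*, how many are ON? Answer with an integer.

Cellobiose is absent, so NolZ is active.
Quinate is present, so NolT is active.
No repressor is bound and NolZ and NolT are active, so *morA* is transcribed.
So MorA is produced and active.
Diaminopimelate is absent, so FubK is inactive.
Required activator FubK is absent, so *kulW* is not transcribed.
So KulW is not produced.
With repressor MorA bound, *ulmN* is not transcribed.
→ *ulmN* is OFF.
ppGpp is present, so OrvN is active.
No repressor is bound and OrvN is active, so *morD* is transcribed.
→ *morD* is ON.
Fe²⁺ is absent, so HaxT is active.
No repressor is bound and HaxT is active, so *kulF* is transcribed.
→ *kulF* is ON.
BexJ is produced constitutively and is active.
Malonate is present, so PurJ is inactive.
Required activator PurJ is absent, so *jalR* is not transcribed.
So JalR is not produced.
With repressor BexJ bound, *wexB* is not transcribed.
→ *wexB* is OFF.
2 of the 4 genes are transcribed.

2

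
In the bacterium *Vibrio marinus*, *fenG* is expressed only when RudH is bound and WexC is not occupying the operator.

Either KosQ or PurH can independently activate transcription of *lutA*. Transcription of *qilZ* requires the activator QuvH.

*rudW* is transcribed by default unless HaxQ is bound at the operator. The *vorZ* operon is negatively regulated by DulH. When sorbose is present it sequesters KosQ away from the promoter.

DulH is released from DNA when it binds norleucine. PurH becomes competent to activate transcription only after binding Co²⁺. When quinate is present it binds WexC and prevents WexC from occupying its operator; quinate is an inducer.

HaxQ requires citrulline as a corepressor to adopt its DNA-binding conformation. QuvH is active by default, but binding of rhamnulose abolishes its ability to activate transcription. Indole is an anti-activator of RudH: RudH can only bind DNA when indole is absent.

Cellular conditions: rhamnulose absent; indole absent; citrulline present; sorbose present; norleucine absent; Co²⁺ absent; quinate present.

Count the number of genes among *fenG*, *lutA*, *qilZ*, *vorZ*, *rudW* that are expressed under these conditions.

Quinate is present, so WexC is inactive.
Indole is absent, so RudH is active.
No repressor is bound and RudH is active, so *fenG* is transcribed.
→ *fenG* is ON.
Sorbose is present, so KosQ is inactive.
Co²⁺ is absent, so PurH is inactive.
No activator is available at the *lutA* promoter, so *lutA* is not transcribed.
→ *lutA* is OFF.
Rhamnulose is absent, so QuvH is active.
No repressor is bound and QuvH is active, so *qilZ* is transcribed.
→ *qilZ* is ON.
Norleucine is absent, so DulH is active.
With repressor DulH bound, *vorZ* is not transcribed.
→ *vorZ* is OFF.
Citrulline is present, so HaxQ is active.
With repressor HaxQ bound, *rudW* is not transcribed.
→ *rudW* is OFF.
2 of the 5 genes are transcribed.

2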